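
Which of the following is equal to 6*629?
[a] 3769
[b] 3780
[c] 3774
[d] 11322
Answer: c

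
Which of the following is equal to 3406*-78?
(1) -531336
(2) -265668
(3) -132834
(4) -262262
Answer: 2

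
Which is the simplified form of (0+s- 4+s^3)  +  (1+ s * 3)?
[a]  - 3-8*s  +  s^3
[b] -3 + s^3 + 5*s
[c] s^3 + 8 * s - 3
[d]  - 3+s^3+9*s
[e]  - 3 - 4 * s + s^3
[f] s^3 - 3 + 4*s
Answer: f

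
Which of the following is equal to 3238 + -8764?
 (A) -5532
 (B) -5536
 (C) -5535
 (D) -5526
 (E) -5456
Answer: D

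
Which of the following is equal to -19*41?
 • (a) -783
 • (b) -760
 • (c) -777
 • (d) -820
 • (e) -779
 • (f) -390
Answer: e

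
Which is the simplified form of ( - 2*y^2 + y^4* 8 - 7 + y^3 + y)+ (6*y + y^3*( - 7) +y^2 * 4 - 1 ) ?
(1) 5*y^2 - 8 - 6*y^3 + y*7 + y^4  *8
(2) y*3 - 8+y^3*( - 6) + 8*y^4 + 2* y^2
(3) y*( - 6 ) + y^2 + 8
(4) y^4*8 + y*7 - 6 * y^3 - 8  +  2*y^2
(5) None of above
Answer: 4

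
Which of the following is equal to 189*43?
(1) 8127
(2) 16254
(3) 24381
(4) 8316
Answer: 1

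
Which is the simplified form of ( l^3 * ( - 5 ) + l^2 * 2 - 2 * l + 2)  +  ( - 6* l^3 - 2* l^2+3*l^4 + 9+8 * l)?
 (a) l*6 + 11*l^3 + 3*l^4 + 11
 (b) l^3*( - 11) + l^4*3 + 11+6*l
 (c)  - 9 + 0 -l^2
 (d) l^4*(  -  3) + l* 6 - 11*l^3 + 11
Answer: b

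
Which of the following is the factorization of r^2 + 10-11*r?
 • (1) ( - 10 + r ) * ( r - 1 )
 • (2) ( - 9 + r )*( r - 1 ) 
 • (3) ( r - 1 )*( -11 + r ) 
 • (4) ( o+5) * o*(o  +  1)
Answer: 1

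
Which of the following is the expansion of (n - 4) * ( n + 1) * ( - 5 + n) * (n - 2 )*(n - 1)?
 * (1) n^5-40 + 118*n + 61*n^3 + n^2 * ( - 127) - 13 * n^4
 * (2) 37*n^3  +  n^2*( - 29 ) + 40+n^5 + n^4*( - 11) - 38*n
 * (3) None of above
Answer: 2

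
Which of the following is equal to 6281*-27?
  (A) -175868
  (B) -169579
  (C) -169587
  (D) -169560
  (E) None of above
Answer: C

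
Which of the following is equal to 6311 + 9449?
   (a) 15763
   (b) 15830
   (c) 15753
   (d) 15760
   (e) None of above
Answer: d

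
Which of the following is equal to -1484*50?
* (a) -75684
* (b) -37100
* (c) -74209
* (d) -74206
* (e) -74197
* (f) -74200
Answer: f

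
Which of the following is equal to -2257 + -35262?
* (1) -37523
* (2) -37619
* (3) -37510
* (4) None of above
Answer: 4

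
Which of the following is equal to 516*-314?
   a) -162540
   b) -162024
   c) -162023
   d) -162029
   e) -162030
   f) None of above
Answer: b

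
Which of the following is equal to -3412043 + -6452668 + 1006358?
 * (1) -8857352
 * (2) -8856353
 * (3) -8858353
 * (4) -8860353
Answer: 3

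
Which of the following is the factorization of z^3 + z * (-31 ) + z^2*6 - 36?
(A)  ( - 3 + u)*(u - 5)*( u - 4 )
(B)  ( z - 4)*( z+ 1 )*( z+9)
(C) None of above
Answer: B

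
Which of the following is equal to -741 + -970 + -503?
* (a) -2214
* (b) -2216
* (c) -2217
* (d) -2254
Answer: a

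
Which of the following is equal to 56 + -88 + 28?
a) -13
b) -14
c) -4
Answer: c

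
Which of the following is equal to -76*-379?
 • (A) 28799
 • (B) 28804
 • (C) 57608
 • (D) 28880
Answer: B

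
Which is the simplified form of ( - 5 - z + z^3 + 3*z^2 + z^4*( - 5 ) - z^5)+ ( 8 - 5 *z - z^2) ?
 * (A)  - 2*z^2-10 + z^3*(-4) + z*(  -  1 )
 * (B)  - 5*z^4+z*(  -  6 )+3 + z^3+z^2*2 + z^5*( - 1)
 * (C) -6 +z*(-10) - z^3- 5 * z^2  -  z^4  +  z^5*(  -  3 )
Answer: B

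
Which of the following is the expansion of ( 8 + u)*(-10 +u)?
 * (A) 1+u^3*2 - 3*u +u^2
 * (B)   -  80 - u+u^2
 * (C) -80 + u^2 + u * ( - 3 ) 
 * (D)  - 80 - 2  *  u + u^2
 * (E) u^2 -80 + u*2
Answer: D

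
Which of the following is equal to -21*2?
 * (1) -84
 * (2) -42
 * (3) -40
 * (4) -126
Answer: 2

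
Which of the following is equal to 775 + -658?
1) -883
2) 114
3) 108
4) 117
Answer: 4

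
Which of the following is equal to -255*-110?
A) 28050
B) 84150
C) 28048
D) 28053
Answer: A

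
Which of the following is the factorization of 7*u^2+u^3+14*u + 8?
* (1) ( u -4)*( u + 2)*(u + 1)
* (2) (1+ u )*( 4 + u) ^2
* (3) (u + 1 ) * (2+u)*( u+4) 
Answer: 3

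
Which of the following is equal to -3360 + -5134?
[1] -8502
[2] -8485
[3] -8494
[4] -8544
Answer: 3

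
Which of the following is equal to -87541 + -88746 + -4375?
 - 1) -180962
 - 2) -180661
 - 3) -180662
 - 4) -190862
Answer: 3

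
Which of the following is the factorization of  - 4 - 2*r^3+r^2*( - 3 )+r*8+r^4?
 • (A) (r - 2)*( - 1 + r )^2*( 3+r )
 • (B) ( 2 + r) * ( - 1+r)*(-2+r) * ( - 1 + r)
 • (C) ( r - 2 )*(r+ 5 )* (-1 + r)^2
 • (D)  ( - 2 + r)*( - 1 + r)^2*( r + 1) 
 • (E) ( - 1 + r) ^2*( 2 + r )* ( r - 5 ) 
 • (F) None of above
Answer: B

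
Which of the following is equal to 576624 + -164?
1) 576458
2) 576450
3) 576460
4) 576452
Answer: 3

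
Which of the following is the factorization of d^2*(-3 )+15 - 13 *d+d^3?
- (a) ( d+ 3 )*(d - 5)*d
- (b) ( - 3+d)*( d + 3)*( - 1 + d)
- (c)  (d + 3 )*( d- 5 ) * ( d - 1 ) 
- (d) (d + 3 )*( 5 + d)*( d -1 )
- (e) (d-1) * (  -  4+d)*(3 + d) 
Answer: c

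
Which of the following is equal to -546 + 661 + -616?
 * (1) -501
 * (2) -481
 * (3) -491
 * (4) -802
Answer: 1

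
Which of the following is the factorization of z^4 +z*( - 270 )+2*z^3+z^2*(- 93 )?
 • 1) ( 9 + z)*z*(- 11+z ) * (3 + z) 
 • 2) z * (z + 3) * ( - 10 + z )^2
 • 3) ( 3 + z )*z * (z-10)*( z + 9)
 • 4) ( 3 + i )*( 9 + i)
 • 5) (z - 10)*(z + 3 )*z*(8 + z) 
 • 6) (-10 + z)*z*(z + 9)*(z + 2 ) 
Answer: 3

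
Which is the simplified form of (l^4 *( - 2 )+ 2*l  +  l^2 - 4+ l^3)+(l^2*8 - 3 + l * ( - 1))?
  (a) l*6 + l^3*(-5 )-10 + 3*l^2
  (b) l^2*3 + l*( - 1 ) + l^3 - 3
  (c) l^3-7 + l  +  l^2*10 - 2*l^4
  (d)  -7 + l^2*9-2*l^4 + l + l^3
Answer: d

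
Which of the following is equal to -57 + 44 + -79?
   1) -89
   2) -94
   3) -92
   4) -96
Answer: 3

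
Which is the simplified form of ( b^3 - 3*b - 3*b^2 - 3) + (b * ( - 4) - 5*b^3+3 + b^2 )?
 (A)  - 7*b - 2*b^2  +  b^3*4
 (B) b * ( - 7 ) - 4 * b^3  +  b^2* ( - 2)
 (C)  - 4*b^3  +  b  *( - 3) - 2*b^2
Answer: B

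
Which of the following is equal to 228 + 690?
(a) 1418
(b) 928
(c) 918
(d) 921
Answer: c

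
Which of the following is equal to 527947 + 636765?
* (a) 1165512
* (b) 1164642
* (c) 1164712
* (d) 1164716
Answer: c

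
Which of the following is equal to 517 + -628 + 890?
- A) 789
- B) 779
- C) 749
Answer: B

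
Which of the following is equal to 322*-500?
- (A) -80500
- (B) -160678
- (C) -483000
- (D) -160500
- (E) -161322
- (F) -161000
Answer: F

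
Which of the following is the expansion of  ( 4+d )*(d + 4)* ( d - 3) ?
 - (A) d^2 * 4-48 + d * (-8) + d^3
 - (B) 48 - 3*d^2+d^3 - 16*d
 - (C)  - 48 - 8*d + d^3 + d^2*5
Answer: C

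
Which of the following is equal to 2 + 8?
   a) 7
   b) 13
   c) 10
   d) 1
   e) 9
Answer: c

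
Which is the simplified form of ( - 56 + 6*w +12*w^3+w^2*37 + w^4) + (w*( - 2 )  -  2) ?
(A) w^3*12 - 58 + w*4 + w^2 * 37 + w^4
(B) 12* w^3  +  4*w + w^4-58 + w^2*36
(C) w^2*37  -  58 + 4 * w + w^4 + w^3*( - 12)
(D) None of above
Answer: A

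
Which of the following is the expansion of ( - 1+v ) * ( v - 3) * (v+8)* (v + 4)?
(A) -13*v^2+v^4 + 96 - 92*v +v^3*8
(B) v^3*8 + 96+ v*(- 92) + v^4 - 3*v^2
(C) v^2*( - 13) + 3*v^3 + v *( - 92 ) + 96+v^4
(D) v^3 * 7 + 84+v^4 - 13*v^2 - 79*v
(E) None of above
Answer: A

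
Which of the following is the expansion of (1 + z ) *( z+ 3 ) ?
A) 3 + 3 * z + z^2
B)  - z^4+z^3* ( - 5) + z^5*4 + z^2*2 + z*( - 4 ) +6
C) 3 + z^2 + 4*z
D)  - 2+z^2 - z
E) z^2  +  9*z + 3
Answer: C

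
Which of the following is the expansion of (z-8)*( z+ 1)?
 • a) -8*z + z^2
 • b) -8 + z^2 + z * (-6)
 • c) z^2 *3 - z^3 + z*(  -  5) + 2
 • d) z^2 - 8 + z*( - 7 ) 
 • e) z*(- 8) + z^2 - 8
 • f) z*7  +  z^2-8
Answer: d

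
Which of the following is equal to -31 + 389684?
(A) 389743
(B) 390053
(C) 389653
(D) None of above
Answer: C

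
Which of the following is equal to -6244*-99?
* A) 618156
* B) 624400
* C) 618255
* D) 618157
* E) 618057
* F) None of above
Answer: A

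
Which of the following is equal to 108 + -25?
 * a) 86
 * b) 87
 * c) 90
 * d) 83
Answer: d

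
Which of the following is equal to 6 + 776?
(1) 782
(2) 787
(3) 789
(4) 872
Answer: 1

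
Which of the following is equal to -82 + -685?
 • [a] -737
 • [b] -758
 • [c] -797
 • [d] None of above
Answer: d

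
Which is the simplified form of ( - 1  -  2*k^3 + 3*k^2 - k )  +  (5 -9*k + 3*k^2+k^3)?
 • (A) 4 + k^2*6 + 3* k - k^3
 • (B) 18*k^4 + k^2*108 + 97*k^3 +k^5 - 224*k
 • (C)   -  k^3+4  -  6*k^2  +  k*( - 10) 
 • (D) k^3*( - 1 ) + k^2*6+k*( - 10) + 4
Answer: D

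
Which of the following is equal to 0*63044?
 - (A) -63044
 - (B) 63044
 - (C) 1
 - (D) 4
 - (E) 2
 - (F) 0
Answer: F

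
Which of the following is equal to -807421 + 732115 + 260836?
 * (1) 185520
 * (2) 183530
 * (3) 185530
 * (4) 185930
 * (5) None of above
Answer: 3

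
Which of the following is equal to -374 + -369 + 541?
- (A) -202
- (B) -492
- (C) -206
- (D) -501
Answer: A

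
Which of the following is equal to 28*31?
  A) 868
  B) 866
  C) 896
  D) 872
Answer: A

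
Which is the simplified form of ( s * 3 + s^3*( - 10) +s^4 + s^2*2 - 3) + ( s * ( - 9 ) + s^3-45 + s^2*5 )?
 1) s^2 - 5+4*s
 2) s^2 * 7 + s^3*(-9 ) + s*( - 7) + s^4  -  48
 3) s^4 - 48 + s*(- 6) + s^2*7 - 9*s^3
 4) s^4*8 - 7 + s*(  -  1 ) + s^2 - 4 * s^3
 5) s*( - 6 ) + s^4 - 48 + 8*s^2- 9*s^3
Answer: 3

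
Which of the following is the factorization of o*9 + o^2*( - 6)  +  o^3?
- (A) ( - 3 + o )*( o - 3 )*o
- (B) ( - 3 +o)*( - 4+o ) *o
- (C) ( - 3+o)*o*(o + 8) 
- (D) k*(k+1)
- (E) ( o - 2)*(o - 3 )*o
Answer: A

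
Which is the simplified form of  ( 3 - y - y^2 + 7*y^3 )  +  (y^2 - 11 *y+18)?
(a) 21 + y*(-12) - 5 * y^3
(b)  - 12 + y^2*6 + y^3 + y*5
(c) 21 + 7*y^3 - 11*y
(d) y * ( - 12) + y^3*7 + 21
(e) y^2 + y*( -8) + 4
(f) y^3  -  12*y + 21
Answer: d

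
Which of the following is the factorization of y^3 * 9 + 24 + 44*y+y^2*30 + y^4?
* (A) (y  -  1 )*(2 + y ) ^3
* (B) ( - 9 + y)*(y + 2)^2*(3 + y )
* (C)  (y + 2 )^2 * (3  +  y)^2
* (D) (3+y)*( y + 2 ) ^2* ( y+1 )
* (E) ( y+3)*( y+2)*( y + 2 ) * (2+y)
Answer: E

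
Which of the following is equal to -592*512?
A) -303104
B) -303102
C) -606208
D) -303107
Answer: A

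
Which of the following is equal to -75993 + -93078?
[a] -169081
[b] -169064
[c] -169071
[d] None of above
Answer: c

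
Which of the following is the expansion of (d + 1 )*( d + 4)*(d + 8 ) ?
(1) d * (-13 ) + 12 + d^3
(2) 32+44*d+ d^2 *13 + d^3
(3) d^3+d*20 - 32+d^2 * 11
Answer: 2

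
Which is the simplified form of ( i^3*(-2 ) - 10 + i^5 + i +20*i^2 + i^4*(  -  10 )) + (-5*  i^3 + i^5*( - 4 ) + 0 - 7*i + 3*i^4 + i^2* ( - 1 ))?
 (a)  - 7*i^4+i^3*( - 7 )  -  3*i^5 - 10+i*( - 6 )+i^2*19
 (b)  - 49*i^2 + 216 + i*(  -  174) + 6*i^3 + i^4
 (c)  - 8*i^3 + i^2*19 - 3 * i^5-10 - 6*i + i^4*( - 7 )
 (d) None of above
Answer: a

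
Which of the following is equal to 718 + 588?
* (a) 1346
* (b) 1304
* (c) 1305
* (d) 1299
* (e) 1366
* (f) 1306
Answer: f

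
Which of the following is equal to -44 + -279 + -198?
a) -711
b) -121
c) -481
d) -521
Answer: d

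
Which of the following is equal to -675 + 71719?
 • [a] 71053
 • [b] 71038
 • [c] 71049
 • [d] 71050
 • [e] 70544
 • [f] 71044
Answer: f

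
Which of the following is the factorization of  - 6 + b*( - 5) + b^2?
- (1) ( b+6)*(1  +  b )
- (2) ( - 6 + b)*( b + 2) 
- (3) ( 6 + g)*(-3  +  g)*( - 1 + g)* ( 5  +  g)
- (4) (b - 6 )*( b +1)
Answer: 4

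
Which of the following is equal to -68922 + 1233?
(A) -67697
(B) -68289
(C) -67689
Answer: C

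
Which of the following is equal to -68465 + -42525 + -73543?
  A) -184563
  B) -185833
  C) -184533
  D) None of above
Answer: C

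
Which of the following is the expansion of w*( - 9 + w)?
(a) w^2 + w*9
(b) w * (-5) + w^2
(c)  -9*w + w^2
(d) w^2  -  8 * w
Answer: c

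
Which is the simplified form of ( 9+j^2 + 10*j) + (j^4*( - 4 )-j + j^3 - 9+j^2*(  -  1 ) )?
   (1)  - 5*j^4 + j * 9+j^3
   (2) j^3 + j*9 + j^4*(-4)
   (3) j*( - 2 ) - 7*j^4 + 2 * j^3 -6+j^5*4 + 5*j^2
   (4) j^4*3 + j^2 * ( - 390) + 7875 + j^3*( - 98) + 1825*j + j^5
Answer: 2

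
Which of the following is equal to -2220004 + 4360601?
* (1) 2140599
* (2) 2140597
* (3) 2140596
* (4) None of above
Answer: 2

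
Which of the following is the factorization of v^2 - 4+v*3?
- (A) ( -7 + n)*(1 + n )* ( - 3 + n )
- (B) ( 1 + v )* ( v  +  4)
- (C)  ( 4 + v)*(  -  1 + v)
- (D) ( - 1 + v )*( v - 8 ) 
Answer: C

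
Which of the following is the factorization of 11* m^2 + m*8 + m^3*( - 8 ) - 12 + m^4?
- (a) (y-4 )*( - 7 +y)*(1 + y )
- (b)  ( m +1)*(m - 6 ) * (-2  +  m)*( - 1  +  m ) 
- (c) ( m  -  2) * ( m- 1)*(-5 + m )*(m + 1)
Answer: b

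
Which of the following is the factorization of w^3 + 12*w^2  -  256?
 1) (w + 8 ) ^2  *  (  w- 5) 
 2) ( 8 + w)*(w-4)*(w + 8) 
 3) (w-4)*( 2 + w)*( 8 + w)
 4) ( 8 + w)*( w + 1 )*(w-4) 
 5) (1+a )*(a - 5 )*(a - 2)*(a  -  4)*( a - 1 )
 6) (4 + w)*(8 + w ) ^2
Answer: 2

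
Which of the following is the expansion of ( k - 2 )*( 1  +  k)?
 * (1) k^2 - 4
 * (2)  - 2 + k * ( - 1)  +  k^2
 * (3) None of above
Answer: 2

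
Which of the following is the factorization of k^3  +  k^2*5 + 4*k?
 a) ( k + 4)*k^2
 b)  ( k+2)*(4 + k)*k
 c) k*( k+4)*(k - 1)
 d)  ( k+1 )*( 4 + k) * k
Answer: d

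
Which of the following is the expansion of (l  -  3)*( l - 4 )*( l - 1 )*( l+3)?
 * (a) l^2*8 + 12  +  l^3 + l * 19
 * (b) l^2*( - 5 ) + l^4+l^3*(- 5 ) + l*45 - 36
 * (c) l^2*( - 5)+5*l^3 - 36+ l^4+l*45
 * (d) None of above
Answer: b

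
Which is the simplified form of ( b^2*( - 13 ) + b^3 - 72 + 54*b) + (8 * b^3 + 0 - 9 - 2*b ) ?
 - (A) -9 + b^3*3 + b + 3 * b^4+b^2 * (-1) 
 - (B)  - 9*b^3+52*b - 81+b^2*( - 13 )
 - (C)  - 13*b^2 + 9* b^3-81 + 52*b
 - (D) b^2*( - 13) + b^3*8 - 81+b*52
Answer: C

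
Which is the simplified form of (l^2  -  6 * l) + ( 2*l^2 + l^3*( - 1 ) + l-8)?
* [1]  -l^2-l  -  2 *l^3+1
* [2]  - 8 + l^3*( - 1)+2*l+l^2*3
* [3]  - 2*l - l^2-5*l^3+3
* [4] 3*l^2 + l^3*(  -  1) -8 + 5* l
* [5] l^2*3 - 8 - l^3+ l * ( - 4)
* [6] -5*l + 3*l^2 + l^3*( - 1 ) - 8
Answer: 6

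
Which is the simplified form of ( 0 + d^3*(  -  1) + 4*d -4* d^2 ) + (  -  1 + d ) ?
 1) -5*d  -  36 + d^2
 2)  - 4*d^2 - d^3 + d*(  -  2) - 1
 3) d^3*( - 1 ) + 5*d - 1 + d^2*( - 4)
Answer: 3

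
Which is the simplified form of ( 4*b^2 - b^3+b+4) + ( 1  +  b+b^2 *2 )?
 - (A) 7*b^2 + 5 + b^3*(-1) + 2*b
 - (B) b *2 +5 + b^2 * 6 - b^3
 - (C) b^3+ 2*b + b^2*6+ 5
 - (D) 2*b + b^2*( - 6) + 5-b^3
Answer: B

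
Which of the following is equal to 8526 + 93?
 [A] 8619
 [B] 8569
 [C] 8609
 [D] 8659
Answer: A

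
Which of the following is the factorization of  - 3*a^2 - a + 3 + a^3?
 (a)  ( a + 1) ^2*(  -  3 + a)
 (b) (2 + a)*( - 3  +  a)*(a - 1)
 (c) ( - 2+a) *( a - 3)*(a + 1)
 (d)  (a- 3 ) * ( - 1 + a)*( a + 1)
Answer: d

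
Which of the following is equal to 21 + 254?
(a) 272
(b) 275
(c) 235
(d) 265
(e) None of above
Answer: b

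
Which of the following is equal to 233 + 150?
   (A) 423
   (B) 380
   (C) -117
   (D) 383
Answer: D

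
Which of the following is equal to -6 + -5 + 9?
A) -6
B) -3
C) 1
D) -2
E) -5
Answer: D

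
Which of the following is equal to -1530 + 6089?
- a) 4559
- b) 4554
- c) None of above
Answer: a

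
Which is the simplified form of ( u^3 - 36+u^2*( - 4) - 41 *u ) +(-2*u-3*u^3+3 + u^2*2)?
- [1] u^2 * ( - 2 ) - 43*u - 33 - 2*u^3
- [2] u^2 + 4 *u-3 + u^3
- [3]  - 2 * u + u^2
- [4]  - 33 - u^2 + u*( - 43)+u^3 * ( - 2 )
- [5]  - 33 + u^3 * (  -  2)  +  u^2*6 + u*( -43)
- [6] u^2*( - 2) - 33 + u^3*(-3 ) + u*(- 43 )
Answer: 1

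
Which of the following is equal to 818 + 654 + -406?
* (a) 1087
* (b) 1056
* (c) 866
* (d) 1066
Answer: d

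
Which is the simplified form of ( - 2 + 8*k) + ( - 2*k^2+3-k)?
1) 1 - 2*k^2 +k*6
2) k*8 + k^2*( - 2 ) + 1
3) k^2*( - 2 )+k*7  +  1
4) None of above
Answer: 3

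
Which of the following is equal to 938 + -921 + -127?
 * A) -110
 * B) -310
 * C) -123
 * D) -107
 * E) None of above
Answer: A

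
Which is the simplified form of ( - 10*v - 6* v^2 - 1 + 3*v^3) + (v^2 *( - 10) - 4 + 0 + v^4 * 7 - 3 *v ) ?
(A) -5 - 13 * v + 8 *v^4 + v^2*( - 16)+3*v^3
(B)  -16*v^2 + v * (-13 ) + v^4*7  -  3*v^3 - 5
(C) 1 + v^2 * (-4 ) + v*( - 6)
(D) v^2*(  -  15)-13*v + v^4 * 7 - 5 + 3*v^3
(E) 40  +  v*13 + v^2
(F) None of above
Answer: F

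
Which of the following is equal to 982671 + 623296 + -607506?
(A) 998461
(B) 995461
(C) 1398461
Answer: A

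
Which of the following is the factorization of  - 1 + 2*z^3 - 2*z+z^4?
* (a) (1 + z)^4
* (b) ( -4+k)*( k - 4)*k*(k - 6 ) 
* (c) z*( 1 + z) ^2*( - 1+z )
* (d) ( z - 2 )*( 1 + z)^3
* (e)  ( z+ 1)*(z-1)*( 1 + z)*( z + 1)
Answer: e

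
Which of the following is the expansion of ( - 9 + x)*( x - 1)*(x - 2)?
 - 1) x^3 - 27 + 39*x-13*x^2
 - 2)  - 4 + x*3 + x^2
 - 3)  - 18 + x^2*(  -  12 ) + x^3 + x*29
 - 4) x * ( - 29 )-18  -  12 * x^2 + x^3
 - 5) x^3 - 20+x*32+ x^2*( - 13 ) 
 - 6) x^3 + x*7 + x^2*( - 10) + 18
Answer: 3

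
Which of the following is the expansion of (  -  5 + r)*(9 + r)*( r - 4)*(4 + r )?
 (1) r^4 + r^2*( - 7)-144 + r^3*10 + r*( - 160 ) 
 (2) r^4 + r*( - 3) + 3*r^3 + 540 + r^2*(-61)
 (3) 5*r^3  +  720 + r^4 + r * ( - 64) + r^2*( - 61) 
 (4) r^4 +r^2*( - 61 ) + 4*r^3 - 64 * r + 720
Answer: 4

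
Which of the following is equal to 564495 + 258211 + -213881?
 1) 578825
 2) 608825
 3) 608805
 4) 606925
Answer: 2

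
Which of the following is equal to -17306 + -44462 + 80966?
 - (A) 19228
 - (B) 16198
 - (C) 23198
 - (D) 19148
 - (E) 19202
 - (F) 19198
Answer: F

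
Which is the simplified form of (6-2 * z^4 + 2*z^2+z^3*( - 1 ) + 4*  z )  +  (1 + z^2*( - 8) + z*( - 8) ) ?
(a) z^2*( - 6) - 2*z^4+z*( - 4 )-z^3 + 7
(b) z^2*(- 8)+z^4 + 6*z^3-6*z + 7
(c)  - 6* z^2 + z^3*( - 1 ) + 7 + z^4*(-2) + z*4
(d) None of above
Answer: a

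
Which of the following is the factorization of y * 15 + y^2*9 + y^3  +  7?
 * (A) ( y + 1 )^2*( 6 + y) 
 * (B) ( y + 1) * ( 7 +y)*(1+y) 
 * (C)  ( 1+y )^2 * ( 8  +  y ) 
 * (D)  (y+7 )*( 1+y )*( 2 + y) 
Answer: B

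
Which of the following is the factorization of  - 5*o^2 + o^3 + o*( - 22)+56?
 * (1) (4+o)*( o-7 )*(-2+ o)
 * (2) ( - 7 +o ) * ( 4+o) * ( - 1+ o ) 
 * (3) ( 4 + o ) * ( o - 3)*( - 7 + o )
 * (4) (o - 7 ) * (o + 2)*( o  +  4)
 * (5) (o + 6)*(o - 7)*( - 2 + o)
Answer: 1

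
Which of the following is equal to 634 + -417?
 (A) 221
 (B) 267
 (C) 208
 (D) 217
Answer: D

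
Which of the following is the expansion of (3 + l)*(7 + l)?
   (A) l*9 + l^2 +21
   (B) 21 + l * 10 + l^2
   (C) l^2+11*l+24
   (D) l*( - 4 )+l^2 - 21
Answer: B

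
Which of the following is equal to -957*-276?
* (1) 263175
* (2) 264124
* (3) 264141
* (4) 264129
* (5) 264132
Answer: 5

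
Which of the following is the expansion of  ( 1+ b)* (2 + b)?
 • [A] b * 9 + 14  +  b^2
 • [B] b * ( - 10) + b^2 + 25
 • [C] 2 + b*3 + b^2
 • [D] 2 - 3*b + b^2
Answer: C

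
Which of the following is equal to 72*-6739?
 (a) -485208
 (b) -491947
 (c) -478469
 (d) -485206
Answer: a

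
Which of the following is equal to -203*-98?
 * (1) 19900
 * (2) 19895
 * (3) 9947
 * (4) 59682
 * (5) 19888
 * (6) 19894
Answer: 6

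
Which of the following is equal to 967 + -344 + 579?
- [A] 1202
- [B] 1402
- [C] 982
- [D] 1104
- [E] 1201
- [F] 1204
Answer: A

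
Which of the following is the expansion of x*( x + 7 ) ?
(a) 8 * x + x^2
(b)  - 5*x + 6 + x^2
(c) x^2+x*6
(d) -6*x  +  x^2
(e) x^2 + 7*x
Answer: e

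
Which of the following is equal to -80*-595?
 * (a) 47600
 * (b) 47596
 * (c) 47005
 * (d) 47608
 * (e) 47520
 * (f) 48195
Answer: a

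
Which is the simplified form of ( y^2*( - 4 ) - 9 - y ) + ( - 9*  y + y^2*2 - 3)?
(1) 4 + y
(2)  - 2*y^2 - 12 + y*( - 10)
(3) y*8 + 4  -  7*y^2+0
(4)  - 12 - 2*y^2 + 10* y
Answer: 2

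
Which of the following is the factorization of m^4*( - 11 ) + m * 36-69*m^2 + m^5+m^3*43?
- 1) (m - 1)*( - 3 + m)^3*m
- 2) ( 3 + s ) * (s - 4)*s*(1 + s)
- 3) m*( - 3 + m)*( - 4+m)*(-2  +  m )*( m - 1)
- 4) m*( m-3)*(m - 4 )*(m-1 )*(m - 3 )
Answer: 4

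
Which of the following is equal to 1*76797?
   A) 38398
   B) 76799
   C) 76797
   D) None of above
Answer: C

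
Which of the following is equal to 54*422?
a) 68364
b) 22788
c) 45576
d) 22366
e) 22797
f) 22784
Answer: b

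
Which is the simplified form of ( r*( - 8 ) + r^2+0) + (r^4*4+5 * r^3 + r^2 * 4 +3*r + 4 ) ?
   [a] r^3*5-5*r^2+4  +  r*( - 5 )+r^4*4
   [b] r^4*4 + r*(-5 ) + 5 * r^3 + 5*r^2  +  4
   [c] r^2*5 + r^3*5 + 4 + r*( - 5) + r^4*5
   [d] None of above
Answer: b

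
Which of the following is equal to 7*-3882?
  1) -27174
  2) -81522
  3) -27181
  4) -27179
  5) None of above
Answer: 1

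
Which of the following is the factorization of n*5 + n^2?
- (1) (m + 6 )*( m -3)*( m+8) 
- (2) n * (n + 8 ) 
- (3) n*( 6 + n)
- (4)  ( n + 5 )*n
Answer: 4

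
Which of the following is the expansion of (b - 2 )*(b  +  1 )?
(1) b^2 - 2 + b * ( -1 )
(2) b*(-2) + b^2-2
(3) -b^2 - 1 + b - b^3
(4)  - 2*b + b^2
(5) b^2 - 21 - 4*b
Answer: 1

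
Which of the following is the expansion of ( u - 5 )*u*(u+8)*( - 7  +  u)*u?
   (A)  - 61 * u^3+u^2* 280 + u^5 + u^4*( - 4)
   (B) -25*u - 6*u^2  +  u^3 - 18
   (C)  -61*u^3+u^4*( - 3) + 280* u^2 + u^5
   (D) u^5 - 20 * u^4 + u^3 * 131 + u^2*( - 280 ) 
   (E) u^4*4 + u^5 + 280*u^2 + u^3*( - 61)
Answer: A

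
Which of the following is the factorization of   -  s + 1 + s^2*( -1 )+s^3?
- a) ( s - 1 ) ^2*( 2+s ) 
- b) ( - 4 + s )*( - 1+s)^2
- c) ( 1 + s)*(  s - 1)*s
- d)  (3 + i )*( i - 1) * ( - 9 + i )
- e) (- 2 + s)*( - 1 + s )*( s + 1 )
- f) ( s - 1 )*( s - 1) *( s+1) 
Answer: f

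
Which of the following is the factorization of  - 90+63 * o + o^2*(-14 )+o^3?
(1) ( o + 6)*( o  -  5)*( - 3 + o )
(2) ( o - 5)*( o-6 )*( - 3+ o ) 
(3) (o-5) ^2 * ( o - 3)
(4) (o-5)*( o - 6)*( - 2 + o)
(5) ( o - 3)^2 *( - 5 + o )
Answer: 2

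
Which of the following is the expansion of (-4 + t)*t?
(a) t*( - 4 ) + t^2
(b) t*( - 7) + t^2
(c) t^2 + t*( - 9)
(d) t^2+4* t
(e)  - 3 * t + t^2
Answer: a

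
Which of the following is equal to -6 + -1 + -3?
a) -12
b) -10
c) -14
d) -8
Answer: b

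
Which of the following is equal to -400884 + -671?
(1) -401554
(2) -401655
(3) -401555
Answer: 3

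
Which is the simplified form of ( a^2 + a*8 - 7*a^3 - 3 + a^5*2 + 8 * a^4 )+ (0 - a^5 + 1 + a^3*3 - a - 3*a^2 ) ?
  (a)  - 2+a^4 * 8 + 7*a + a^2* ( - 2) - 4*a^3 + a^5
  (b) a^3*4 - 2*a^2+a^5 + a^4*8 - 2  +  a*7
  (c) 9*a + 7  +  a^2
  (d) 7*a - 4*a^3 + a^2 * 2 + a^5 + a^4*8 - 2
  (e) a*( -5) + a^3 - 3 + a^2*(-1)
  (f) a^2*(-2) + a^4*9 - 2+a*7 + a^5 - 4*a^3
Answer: a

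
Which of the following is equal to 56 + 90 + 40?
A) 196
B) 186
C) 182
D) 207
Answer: B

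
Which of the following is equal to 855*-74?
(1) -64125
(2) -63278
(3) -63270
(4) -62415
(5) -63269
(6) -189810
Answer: 3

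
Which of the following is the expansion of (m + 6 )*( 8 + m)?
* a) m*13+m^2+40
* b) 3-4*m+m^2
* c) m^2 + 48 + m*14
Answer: c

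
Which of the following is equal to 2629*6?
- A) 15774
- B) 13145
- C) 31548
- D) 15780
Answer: A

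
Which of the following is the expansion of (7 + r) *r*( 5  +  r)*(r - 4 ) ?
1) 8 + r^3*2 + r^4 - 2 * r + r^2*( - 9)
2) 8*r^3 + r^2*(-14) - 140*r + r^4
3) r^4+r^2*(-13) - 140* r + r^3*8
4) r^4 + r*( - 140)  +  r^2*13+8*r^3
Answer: 3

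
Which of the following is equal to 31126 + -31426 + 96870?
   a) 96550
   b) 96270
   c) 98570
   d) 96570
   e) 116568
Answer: d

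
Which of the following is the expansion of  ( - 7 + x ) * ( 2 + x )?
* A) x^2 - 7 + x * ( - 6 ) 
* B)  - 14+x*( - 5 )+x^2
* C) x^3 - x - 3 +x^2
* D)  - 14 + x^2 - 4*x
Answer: B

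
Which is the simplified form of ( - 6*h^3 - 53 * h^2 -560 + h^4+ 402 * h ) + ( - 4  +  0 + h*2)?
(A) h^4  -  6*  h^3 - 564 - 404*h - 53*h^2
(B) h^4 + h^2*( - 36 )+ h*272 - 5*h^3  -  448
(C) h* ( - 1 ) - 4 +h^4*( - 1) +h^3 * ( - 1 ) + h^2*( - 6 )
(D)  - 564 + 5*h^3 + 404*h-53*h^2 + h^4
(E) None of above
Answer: E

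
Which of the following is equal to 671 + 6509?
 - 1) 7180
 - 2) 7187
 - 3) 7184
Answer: 1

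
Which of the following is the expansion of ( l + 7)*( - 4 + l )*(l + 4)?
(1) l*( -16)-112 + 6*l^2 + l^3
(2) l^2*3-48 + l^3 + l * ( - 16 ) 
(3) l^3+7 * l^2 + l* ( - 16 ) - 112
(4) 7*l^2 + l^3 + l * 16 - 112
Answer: 3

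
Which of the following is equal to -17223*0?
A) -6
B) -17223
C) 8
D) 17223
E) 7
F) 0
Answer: F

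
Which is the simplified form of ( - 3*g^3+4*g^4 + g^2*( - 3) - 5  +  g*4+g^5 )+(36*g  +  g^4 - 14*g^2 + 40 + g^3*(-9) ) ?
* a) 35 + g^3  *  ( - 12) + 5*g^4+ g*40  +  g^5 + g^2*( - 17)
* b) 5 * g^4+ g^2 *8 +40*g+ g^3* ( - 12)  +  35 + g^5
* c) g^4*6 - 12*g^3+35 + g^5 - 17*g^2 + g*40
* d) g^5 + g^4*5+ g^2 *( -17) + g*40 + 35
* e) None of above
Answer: a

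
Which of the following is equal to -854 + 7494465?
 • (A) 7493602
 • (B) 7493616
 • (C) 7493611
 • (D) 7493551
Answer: C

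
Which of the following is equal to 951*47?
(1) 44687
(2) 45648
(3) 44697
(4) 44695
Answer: 3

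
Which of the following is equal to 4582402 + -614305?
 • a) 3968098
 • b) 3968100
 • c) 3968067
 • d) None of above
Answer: d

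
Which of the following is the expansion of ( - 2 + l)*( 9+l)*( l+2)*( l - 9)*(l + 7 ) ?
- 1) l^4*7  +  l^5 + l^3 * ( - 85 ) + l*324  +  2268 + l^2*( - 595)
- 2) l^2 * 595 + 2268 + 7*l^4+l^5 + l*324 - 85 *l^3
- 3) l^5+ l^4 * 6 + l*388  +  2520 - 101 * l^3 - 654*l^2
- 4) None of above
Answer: 1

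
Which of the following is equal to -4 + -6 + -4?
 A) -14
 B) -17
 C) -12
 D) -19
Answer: A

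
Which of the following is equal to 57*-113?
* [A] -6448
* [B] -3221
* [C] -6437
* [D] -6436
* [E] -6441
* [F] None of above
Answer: E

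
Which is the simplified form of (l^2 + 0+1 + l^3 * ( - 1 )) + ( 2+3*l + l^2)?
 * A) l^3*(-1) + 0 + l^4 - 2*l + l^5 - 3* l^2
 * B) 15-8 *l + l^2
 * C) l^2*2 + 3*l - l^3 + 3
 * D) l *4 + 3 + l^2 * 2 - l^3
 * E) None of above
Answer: C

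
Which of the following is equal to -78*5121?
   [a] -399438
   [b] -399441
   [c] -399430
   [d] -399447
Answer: a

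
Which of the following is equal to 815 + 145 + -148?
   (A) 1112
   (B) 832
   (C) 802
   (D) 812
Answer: D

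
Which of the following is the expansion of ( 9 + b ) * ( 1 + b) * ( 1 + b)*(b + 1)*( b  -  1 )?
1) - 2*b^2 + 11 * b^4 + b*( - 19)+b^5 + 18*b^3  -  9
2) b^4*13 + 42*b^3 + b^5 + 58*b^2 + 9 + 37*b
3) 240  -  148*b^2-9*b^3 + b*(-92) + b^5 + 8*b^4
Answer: 1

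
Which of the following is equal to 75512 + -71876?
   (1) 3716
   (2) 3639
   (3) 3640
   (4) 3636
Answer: 4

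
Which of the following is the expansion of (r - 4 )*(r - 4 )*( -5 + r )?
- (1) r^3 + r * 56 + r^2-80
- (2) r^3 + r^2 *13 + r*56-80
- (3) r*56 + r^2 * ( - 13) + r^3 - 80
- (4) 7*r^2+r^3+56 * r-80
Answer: 3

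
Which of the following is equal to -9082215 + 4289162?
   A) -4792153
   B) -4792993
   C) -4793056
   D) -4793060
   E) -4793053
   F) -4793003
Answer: E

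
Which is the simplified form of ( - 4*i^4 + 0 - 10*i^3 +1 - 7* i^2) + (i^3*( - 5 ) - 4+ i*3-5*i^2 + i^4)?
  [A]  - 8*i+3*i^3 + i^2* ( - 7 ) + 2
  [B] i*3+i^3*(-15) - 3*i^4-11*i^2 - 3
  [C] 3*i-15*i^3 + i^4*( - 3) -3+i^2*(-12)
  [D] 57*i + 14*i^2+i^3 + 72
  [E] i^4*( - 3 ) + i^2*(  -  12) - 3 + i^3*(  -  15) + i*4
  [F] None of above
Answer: C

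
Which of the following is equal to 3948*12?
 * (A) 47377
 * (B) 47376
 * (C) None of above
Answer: B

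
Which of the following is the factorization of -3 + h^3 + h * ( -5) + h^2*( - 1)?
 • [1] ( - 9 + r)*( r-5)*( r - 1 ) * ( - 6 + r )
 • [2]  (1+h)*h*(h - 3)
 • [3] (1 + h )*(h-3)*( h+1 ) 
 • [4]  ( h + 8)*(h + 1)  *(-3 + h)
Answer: 3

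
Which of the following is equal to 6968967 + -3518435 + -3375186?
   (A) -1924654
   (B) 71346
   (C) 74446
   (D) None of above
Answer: D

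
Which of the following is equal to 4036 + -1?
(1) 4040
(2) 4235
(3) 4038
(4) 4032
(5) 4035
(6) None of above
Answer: 5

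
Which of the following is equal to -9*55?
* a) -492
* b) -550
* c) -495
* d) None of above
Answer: c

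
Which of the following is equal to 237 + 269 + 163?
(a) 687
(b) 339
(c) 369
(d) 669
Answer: d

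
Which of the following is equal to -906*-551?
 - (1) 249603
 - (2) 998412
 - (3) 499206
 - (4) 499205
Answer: 3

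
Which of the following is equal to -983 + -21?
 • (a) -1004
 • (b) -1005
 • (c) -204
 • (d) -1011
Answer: a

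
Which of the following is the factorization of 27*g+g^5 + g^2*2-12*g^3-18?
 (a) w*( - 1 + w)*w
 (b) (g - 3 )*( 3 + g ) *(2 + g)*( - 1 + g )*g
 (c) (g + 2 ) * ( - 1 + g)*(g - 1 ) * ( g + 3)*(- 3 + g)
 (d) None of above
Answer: c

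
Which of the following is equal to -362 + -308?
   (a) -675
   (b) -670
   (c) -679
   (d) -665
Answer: b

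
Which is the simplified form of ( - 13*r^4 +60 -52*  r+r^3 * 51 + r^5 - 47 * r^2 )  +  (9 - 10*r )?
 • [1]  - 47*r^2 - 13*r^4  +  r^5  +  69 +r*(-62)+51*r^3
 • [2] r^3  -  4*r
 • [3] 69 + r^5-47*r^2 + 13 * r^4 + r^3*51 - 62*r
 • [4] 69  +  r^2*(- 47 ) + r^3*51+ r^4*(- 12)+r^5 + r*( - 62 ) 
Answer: 1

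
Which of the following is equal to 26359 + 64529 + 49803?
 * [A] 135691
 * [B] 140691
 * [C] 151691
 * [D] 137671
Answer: B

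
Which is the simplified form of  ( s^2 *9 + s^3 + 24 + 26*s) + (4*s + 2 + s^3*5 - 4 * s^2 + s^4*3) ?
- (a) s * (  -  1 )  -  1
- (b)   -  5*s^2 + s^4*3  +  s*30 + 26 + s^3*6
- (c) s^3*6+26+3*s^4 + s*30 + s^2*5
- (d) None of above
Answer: c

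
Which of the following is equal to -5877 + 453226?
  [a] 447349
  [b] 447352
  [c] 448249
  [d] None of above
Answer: a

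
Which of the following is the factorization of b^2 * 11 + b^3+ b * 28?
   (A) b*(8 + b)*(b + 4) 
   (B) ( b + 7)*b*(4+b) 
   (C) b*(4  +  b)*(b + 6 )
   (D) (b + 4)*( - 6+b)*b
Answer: B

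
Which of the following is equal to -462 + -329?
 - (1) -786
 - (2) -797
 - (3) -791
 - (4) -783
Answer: 3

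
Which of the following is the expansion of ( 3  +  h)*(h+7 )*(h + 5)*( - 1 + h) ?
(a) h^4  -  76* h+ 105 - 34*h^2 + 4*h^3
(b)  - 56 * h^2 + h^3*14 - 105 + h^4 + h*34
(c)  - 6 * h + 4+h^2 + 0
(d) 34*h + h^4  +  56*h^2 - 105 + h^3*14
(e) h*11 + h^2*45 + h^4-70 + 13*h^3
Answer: d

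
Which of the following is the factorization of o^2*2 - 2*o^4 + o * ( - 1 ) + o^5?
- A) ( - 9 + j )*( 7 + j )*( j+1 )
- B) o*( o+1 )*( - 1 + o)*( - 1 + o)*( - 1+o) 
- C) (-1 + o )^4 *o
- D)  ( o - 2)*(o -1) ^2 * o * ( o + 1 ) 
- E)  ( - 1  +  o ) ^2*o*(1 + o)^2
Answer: B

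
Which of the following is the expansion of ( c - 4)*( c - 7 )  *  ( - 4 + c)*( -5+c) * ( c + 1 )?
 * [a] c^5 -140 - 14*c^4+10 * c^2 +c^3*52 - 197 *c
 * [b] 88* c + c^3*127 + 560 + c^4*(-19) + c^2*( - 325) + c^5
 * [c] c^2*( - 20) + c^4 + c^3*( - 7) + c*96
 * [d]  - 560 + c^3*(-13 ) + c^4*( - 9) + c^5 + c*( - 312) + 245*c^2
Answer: b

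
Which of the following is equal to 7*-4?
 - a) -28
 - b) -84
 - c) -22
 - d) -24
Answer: a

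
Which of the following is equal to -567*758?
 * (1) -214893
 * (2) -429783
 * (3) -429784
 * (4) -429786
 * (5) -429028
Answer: 4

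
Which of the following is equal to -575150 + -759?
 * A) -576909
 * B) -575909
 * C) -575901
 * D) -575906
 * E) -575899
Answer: B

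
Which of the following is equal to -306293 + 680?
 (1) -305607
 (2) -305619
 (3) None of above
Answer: 3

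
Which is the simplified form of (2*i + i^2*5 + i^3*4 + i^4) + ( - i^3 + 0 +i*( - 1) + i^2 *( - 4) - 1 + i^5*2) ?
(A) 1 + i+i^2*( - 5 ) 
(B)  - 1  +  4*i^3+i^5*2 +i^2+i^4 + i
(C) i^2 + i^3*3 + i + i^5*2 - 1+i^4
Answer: C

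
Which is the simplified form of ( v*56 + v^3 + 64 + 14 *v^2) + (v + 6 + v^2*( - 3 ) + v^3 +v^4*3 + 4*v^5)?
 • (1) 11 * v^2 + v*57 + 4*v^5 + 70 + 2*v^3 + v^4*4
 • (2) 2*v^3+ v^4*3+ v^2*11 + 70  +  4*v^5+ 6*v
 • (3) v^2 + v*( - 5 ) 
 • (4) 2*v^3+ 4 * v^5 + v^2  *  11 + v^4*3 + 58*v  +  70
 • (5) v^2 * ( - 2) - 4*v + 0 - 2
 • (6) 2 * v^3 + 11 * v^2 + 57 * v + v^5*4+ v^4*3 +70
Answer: 6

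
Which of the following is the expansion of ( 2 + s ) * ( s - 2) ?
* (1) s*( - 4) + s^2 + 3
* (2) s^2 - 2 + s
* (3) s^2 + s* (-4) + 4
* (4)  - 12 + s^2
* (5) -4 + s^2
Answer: 5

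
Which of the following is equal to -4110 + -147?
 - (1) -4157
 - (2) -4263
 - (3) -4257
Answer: 3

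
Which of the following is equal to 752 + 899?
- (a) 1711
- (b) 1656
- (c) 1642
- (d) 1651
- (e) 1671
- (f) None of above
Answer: d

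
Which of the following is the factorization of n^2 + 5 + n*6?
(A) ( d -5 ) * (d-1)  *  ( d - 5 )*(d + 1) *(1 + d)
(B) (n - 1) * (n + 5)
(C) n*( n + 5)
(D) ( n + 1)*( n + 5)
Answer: D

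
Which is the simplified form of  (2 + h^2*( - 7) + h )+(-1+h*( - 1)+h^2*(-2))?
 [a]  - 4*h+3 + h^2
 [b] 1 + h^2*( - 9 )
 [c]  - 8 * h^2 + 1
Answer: b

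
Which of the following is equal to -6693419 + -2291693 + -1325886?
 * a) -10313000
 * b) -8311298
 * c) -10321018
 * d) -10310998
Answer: d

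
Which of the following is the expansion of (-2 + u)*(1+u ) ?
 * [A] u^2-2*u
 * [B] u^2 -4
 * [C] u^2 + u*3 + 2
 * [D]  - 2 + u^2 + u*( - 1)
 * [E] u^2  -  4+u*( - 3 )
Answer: D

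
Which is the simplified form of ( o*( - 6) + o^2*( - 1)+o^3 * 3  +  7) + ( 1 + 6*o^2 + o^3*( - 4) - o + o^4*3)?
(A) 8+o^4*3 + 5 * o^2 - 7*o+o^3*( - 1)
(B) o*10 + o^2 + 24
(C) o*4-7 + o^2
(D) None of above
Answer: A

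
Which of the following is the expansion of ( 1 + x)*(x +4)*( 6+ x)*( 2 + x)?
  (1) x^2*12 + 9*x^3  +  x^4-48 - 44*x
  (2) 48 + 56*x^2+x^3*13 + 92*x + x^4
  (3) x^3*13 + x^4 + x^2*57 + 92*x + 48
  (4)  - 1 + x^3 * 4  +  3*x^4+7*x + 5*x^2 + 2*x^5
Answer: 2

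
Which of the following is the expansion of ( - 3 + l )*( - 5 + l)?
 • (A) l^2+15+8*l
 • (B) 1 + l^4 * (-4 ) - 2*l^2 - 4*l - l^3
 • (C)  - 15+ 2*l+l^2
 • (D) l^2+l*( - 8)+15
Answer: D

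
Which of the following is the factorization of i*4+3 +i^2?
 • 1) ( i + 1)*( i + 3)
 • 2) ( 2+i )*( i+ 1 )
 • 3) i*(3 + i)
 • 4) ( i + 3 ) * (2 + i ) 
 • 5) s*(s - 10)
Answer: 1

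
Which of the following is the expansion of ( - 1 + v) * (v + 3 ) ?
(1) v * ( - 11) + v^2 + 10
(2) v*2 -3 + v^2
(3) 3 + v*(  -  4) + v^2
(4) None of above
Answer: 2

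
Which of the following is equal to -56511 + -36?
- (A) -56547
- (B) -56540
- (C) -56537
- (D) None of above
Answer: A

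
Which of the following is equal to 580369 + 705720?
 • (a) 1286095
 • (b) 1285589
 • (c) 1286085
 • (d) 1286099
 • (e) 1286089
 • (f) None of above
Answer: e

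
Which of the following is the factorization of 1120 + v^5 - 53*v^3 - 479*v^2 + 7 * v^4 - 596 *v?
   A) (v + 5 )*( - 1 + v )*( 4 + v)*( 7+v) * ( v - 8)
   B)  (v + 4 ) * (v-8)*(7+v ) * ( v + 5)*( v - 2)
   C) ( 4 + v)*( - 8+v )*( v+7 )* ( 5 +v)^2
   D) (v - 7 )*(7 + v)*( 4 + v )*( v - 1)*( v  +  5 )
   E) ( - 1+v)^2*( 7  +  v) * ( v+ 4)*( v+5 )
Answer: A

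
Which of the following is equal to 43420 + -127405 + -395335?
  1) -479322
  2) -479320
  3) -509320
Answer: 2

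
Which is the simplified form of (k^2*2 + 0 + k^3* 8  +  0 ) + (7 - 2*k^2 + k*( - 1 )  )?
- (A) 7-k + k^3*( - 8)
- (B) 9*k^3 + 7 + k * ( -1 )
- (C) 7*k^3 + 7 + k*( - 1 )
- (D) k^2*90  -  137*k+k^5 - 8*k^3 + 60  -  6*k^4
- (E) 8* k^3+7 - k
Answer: E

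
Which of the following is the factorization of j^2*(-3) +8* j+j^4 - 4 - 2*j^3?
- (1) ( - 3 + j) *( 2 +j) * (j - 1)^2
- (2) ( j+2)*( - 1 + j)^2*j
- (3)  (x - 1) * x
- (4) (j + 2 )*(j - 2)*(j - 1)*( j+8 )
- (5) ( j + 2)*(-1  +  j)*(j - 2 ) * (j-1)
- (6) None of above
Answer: 5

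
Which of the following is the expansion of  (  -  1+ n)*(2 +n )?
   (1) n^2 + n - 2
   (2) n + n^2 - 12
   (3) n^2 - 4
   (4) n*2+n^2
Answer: 1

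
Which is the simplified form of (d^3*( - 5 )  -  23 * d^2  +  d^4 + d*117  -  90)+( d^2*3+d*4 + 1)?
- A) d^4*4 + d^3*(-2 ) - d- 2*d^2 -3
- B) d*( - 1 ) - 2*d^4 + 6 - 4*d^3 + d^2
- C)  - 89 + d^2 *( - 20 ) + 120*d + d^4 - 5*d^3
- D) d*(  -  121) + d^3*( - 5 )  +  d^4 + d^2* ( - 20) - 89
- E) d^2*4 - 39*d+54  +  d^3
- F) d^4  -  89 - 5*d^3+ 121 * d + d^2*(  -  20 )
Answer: F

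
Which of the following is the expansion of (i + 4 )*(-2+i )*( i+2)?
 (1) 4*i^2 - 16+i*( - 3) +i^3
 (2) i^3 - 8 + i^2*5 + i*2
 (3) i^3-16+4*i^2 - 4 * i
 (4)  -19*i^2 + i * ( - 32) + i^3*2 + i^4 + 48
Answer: 3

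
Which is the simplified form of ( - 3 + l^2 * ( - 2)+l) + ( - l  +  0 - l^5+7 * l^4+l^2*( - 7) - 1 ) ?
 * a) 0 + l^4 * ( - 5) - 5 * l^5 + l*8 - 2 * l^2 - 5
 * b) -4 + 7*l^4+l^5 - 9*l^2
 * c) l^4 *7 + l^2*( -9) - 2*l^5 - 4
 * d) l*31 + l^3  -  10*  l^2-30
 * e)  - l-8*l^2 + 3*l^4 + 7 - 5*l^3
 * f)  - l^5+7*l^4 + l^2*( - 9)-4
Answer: f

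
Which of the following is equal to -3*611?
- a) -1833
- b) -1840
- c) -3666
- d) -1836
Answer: a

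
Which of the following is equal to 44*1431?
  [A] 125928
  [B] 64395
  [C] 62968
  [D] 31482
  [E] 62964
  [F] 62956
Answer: E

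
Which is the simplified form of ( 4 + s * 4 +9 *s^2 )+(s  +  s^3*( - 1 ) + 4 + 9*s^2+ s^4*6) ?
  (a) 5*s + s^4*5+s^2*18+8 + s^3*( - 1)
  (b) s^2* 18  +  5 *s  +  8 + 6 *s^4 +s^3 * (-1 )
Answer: b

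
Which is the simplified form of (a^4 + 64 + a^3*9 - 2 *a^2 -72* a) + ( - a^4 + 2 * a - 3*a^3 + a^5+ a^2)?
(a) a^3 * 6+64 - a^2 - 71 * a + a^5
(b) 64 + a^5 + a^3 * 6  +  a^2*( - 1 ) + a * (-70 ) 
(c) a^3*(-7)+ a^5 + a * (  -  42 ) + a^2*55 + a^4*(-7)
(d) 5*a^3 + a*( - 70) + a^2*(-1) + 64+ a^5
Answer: b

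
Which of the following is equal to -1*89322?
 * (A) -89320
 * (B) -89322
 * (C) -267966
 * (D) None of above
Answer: B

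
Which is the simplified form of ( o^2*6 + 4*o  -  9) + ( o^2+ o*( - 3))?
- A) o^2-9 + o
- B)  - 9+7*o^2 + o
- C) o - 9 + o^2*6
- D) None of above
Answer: B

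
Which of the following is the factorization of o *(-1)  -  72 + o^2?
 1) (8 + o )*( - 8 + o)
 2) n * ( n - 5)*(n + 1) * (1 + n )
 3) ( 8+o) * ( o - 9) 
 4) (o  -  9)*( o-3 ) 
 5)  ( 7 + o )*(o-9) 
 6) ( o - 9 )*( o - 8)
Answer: 3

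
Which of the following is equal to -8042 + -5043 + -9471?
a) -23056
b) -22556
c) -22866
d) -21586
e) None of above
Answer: b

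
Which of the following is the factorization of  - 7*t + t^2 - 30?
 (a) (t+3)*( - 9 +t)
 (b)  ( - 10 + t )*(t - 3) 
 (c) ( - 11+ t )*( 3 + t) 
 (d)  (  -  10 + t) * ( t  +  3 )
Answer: d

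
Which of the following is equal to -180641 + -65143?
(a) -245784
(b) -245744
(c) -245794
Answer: a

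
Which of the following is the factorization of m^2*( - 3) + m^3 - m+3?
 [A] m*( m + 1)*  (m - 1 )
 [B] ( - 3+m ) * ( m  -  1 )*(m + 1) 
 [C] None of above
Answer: B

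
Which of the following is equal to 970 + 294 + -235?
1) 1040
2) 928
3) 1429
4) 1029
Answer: 4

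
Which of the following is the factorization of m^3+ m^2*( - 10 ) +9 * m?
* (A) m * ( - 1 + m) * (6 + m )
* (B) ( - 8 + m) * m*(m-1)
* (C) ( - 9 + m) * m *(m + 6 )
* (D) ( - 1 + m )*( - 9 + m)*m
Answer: D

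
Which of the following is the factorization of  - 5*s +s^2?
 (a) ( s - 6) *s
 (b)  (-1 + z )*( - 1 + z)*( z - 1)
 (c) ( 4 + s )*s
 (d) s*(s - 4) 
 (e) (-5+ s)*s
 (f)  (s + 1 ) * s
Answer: e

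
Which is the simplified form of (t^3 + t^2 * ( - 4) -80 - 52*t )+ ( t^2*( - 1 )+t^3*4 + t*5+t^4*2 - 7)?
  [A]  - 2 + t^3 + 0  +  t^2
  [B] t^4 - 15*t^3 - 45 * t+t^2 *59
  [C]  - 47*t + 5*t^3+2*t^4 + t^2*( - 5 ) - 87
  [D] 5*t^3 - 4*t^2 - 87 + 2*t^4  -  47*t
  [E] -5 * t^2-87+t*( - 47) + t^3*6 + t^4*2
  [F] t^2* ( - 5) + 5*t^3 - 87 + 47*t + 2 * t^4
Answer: C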